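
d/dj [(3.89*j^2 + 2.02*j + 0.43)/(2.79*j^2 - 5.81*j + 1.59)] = (-28.2367*j^2 + 9.9708*j + 5.7101)/(7.7841*j^4 - 32.4198*j^3 + 42.6283*j^2 - 18.4758*j + 2.5281)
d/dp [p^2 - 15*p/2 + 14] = 2*p - 15/2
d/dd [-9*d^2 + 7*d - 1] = 7 - 18*d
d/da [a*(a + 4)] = 2*a + 4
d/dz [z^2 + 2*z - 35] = 2*z + 2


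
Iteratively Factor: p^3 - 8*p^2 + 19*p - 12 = (p - 3)*(p^2 - 5*p + 4) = (p - 4)*(p - 3)*(p - 1)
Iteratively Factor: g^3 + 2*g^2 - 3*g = (g)*(g^2 + 2*g - 3) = g*(g - 1)*(g + 3)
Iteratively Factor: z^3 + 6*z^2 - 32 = (z - 2)*(z^2 + 8*z + 16) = (z - 2)*(z + 4)*(z + 4)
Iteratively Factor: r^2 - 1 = (r - 1)*(r + 1)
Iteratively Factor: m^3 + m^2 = (m + 1)*(m^2) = m*(m + 1)*(m)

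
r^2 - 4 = (r - 2)*(r + 2)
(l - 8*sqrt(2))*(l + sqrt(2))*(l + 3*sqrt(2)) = l^3 - 4*sqrt(2)*l^2 - 58*l - 48*sqrt(2)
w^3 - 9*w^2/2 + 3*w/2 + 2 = (w - 4)*(w - 1)*(w + 1/2)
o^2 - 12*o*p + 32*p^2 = (o - 8*p)*(o - 4*p)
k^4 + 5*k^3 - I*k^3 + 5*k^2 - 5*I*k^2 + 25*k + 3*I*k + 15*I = (k + 5)*(k - 3*I)*(k + I)^2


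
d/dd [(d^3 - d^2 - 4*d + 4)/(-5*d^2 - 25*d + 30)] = (-d^2 - 12*d - 4)/(5*(d^2 + 12*d + 36))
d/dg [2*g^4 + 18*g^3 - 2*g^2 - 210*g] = 8*g^3 + 54*g^2 - 4*g - 210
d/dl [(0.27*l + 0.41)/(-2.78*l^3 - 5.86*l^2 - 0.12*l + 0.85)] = (1.5012*l^3 + 5.0016*l^2 + 4.8052*l + 0.2787)/(7.7284*l^6 + 32.5816*l^5 + 35.0068*l^4 - 3.3196*l^3 - 9.9476*l^2 - 0.204*l + 0.7225)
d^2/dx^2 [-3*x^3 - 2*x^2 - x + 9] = -18*x - 4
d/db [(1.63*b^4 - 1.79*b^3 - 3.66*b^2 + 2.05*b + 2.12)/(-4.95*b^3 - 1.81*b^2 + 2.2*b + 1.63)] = (-8.0685*b^6 - 5.9006*b^5 - 4.1191*b^4 + 23.0466*b^3 + 18.3874*b^2 - 4.2572*b - 1.3225)/(24.5025*b^6 + 17.919*b^5 - 18.5039*b^4 - 24.101*b^3 - 1.0606*b^2 + 7.172*b + 2.6569)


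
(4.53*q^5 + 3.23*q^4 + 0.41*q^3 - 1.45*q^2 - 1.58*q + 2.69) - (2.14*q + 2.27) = 4.53*q^5 + 3.23*q^4 + 0.41*q^3 - 1.45*q^2 - 3.72*q + 0.42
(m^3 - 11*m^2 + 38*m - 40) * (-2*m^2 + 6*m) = -2*m^5 + 28*m^4 - 142*m^3 + 308*m^2 - 240*m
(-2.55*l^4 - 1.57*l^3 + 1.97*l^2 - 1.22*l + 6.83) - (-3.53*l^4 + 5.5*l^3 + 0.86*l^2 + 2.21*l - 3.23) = 0.98*l^4 - 7.07*l^3 + 1.11*l^2 - 3.43*l + 10.06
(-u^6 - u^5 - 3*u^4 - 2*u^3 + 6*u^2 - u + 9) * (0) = 0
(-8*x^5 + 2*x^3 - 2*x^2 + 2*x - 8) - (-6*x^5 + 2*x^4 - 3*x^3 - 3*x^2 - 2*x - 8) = -2*x^5 - 2*x^4 + 5*x^3 + x^2 + 4*x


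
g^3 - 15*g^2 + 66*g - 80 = (g - 8)*(g - 5)*(g - 2)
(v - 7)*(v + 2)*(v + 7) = v^3 + 2*v^2 - 49*v - 98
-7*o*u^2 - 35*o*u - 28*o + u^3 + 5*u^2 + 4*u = (-7*o + u)*(u + 1)*(u + 4)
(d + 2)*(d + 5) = d^2 + 7*d + 10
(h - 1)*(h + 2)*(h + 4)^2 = h^4 + 9*h^3 + 22*h^2 - 32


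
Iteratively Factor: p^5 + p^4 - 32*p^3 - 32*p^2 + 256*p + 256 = (p - 4)*(p^4 + 5*p^3 - 12*p^2 - 80*p - 64) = (p - 4)*(p + 4)*(p^3 + p^2 - 16*p - 16) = (p - 4)*(p + 4)^2*(p^2 - 3*p - 4) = (p - 4)^2*(p + 4)^2*(p + 1)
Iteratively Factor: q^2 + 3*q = (q)*(q + 3)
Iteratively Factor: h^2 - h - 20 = (h + 4)*(h - 5)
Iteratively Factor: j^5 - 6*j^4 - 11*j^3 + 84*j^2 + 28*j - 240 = (j + 3)*(j^4 - 9*j^3 + 16*j^2 + 36*j - 80) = (j - 4)*(j + 3)*(j^3 - 5*j^2 - 4*j + 20) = (j - 4)*(j - 2)*(j + 3)*(j^2 - 3*j - 10) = (j - 4)*(j - 2)*(j + 2)*(j + 3)*(j - 5)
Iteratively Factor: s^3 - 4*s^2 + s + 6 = (s - 2)*(s^2 - 2*s - 3) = (s - 3)*(s - 2)*(s + 1)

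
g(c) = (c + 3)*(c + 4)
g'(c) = 2*c + 7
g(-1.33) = 4.46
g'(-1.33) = 4.34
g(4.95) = 71.15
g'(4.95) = 16.90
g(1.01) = 20.09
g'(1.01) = 9.02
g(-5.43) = 3.47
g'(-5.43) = -3.86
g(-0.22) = 10.51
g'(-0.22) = 6.56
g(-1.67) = 3.10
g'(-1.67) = 3.66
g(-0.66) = 7.82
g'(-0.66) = 5.68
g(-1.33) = 4.46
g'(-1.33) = 4.34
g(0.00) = 12.00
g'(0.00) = 7.00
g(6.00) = 90.00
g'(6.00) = 19.00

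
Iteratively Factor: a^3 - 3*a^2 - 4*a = (a + 1)*(a^2 - 4*a) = a*(a + 1)*(a - 4)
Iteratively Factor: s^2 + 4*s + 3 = (s + 1)*(s + 3)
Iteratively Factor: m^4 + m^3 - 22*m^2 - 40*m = (m - 5)*(m^3 + 6*m^2 + 8*m) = (m - 5)*(m + 4)*(m^2 + 2*m) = (m - 5)*(m + 2)*(m + 4)*(m)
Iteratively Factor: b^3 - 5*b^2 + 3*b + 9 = (b - 3)*(b^2 - 2*b - 3) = (b - 3)*(b + 1)*(b - 3)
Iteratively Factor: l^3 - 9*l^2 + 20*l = (l - 4)*(l^2 - 5*l) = l*(l - 4)*(l - 5)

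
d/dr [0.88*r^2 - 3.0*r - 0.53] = 1.76*r - 3.0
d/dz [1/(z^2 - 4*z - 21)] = 2*(2 - z)/(-z^2 + 4*z + 21)^2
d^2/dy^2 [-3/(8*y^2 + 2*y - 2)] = 3*(16*y^2 + 4*y - (8*y + 1)^2 - 4)/(4*y^2 + y - 1)^3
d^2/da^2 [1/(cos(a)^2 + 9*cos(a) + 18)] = (-4*sin(a)^4 + 11*sin(a)^2 + 783*cos(a)/4 - 27*cos(3*a)/4 + 119)/((cos(a) + 3)^3*(cos(a) + 6)^3)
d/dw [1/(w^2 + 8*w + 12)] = 2*(-w - 4)/(w^2 + 8*w + 12)^2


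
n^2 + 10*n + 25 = (n + 5)^2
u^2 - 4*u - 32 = (u - 8)*(u + 4)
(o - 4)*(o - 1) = o^2 - 5*o + 4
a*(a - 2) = a^2 - 2*a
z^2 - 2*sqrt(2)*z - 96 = (z - 8*sqrt(2))*(z + 6*sqrt(2))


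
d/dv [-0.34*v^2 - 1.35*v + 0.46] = -0.68*v - 1.35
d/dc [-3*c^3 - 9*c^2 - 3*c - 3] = -9*c^2 - 18*c - 3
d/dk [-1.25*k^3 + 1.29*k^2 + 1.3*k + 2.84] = -3.75*k^2 + 2.58*k + 1.3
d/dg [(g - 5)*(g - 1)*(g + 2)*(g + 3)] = 4*g^3 - 3*g^2 - 38*g - 11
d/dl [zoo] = 0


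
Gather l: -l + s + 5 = -l + s + 5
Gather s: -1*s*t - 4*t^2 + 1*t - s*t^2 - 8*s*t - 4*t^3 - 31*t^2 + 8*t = s*(-t^2 - 9*t) - 4*t^3 - 35*t^2 + 9*t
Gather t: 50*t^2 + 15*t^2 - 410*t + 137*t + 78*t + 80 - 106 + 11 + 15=65*t^2 - 195*t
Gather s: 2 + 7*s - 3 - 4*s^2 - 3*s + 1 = -4*s^2 + 4*s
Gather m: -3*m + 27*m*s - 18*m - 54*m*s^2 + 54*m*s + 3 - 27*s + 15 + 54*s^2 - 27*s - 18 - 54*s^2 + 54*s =m*(-54*s^2 + 81*s - 21)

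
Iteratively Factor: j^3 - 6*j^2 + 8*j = (j - 4)*(j^2 - 2*j) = (j - 4)*(j - 2)*(j)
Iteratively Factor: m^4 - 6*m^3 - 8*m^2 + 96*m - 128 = (m - 4)*(m^3 - 2*m^2 - 16*m + 32) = (m - 4)*(m + 4)*(m^2 - 6*m + 8) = (m - 4)*(m - 2)*(m + 4)*(m - 4)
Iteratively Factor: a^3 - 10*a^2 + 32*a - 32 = (a - 4)*(a^2 - 6*a + 8) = (a - 4)^2*(a - 2)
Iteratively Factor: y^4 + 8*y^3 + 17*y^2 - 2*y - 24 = (y + 2)*(y^3 + 6*y^2 + 5*y - 12) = (y + 2)*(y + 3)*(y^2 + 3*y - 4) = (y + 2)*(y + 3)*(y + 4)*(y - 1)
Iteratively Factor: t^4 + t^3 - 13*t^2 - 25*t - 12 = (t + 1)*(t^3 - 13*t - 12) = (t + 1)^2*(t^2 - t - 12) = (t - 4)*(t + 1)^2*(t + 3)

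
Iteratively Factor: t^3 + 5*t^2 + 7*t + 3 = (t + 1)*(t^2 + 4*t + 3) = (t + 1)^2*(t + 3)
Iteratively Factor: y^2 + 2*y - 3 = (y + 3)*(y - 1)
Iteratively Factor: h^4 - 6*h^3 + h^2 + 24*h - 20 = (h - 5)*(h^3 - h^2 - 4*h + 4) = (h - 5)*(h + 2)*(h^2 - 3*h + 2) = (h - 5)*(h - 2)*(h + 2)*(h - 1)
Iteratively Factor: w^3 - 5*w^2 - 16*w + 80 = (w - 4)*(w^2 - w - 20) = (w - 4)*(w + 4)*(w - 5)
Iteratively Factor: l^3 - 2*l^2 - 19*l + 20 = (l - 5)*(l^2 + 3*l - 4) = (l - 5)*(l - 1)*(l + 4)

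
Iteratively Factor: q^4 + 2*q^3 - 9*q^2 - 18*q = (q + 3)*(q^3 - q^2 - 6*q) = (q - 3)*(q + 3)*(q^2 + 2*q) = q*(q - 3)*(q + 3)*(q + 2)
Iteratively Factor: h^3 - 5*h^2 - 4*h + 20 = (h - 2)*(h^2 - 3*h - 10) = (h - 2)*(h + 2)*(h - 5)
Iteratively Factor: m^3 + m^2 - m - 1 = (m + 1)*(m^2 - 1) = (m + 1)^2*(m - 1)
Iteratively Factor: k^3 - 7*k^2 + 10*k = (k - 2)*(k^2 - 5*k) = k*(k - 2)*(k - 5)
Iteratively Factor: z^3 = (z)*(z^2) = z^2*(z)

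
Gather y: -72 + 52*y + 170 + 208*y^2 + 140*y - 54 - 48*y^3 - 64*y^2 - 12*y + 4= -48*y^3 + 144*y^2 + 180*y + 48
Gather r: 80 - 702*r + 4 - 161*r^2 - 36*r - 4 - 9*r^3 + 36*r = -9*r^3 - 161*r^2 - 702*r + 80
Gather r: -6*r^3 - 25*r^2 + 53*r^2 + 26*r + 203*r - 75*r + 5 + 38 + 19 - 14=-6*r^3 + 28*r^2 + 154*r + 48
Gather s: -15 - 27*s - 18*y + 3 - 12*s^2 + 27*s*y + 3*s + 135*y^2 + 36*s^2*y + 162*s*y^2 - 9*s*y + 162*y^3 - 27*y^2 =s^2*(36*y - 12) + s*(162*y^2 + 18*y - 24) + 162*y^3 + 108*y^2 - 18*y - 12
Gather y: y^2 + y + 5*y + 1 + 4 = y^2 + 6*y + 5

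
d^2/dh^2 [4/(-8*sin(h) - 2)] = 8*(4*sin(h)^2 - sin(h) - 8)/(4*sin(h) + 1)^3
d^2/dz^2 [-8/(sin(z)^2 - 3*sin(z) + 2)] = 8*(4*sin(z)^3 - 5*sin(z)^2 - 10*sin(z) + 14)/((sin(z) - 2)^3*(sin(z) - 1)^2)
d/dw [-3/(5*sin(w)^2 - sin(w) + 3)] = 3*(10*sin(w) - 1)*cos(w)/(5*sin(w)^2 - sin(w) + 3)^2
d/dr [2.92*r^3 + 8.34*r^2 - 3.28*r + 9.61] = 8.76*r^2 + 16.68*r - 3.28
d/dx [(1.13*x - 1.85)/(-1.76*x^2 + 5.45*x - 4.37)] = (1.9888*x^2 - 6.512*x + 5.1444)/(3.0976*x^4 - 19.184*x^3 + 45.0849*x^2 - 47.633*x + 19.0969)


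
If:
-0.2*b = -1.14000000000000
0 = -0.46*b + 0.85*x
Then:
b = 5.70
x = 3.08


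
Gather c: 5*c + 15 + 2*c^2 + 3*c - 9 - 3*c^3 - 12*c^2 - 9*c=-3*c^3 - 10*c^2 - c + 6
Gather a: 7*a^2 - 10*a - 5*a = 7*a^2 - 15*a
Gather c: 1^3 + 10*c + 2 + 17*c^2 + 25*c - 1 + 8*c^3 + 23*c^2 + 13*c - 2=8*c^3 + 40*c^2 + 48*c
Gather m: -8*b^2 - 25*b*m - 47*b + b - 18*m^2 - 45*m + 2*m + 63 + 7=-8*b^2 - 46*b - 18*m^2 + m*(-25*b - 43) + 70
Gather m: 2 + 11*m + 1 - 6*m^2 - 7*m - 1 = -6*m^2 + 4*m + 2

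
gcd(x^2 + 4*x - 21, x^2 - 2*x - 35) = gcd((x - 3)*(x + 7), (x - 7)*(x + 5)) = 1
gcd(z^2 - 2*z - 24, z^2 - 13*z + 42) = z - 6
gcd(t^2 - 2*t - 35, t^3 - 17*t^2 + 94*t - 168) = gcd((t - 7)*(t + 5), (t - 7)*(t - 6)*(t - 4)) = t - 7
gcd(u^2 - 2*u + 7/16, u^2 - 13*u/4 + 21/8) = u - 7/4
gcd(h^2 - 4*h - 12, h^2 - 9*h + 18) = h - 6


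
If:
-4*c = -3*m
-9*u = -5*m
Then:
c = 27*u/20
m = 9*u/5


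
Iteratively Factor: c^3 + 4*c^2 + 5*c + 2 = (c + 1)*(c^2 + 3*c + 2) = (c + 1)*(c + 2)*(c + 1)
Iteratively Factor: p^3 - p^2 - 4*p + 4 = (p - 2)*(p^2 + p - 2) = (p - 2)*(p + 2)*(p - 1)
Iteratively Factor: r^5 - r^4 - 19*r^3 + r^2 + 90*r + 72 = (r + 1)*(r^4 - 2*r^3 - 17*r^2 + 18*r + 72) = (r + 1)*(r + 2)*(r^3 - 4*r^2 - 9*r + 36) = (r + 1)*(r + 2)*(r + 3)*(r^2 - 7*r + 12) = (r - 3)*(r + 1)*(r + 2)*(r + 3)*(r - 4)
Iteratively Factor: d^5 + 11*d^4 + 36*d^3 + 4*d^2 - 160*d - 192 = (d + 4)*(d^4 + 7*d^3 + 8*d^2 - 28*d - 48) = (d - 2)*(d + 4)*(d^3 + 9*d^2 + 26*d + 24) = (d - 2)*(d + 2)*(d + 4)*(d^2 + 7*d + 12) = (d - 2)*(d + 2)*(d + 4)^2*(d + 3)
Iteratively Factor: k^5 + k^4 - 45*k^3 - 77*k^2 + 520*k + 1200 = (k + 4)*(k^4 - 3*k^3 - 33*k^2 + 55*k + 300) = (k + 4)^2*(k^3 - 7*k^2 - 5*k + 75) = (k + 3)*(k + 4)^2*(k^2 - 10*k + 25) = (k - 5)*(k + 3)*(k + 4)^2*(k - 5)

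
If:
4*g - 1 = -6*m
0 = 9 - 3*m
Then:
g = -17/4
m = 3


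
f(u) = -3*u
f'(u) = -3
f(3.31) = -9.93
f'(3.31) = -3.00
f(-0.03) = 0.09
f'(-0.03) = -3.00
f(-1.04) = 3.12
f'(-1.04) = -3.00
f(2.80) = -8.40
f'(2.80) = -3.00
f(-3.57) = 10.71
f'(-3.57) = -3.00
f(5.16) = -15.48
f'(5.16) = -3.00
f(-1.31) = 3.93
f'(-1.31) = -3.00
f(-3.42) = 10.26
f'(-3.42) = -3.00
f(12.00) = -36.00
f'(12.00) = -3.00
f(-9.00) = 27.00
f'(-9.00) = -3.00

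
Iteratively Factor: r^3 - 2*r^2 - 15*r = (r - 5)*(r^2 + 3*r) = r*(r - 5)*(r + 3)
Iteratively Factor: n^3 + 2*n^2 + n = (n + 1)*(n^2 + n) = (n + 1)^2*(n)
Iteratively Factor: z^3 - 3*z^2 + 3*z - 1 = (z - 1)*(z^2 - 2*z + 1) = (z - 1)^2*(z - 1)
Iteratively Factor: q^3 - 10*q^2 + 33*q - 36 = (q - 4)*(q^2 - 6*q + 9) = (q - 4)*(q - 3)*(q - 3)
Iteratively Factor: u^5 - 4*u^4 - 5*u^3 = (u - 5)*(u^4 + u^3) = (u - 5)*(u + 1)*(u^3) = u*(u - 5)*(u + 1)*(u^2) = u^2*(u - 5)*(u + 1)*(u)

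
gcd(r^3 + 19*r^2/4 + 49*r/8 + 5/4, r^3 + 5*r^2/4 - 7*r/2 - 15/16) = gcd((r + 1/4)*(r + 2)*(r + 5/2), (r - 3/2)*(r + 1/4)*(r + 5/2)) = r^2 + 11*r/4 + 5/8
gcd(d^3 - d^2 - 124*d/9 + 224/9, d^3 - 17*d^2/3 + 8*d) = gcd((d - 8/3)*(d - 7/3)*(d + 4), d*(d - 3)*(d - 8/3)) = d - 8/3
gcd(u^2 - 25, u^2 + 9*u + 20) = u + 5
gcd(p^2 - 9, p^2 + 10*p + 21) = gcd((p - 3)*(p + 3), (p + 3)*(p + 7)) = p + 3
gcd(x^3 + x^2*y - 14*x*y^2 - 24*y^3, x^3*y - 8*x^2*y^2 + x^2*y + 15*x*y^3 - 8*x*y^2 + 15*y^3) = 1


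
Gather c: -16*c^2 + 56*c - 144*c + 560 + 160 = -16*c^2 - 88*c + 720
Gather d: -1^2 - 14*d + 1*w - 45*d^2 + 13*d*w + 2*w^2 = -45*d^2 + d*(13*w - 14) + 2*w^2 + w - 1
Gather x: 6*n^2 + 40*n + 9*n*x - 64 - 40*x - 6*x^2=6*n^2 + 40*n - 6*x^2 + x*(9*n - 40) - 64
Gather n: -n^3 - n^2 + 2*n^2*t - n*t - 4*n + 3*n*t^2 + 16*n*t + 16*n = -n^3 + n^2*(2*t - 1) + n*(3*t^2 + 15*t + 12)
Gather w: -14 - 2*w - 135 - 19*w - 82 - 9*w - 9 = -30*w - 240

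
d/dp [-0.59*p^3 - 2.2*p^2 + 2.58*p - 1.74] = -1.77*p^2 - 4.4*p + 2.58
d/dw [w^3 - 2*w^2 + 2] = w*(3*w - 4)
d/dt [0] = 0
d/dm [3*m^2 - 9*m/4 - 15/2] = 6*m - 9/4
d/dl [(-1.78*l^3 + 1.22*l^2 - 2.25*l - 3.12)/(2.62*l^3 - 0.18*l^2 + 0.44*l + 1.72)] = (-2.876*l^4 + 10.2236*l^3 + 15.4702*l^2 + 3.0736*l - 2.4972)/(6.8644*l^6 - 0.9432*l^5 + 2.338*l^4 + 8.8544*l^3 - 0.4256*l^2 + 1.5136*l + 2.9584)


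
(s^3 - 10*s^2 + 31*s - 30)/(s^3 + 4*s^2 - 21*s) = (s^2 - 7*s + 10)/(s*(s + 7))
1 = 1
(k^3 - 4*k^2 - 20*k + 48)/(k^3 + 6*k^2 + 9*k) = (k^3 - 4*k^2 - 20*k + 48)/(k*(k^2 + 6*k + 9))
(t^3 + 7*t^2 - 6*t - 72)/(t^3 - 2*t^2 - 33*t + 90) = (t + 4)/(t - 5)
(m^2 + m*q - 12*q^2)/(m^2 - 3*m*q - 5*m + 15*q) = (m + 4*q)/(m - 5)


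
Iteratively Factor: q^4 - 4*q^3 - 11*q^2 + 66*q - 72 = (q - 3)*(q^3 - q^2 - 14*q + 24) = (q - 3)*(q + 4)*(q^2 - 5*q + 6) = (q - 3)^2*(q + 4)*(q - 2)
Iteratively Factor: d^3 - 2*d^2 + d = (d)*(d^2 - 2*d + 1) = d*(d - 1)*(d - 1)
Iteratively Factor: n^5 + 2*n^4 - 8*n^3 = (n)*(n^4 + 2*n^3 - 8*n^2) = n^2*(n^3 + 2*n^2 - 8*n) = n^2*(n - 2)*(n^2 + 4*n) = n^2*(n - 2)*(n + 4)*(n)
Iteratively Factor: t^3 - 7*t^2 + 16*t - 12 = (t - 2)*(t^2 - 5*t + 6) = (t - 2)^2*(t - 3)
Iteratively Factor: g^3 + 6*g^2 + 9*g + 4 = (g + 1)*(g^2 + 5*g + 4) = (g + 1)^2*(g + 4)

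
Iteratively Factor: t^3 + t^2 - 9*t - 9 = (t + 1)*(t^2 - 9) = (t + 1)*(t + 3)*(t - 3)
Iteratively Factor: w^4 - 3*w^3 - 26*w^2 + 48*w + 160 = (w - 4)*(w^3 + w^2 - 22*w - 40) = (w - 5)*(w - 4)*(w^2 + 6*w + 8) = (w - 5)*(w - 4)*(w + 4)*(w + 2)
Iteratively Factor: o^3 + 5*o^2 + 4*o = (o)*(o^2 + 5*o + 4) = o*(o + 1)*(o + 4)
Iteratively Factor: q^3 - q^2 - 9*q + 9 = (q - 1)*(q^2 - 9) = (q - 1)*(q + 3)*(q - 3)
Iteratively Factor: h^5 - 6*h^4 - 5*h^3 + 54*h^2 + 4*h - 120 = (h + 2)*(h^4 - 8*h^3 + 11*h^2 + 32*h - 60) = (h - 5)*(h + 2)*(h^3 - 3*h^2 - 4*h + 12) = (h - 5)*(h + 2)^2*(h^2 - 5*h + 6) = (h - 5)*(h - 2)*(h + 2)^2*(h - 3)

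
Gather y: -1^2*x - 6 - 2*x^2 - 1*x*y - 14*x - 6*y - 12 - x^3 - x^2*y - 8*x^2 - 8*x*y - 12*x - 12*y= -x^3 - 10*x^2 - 27*x + y*(-x^2 - 9*x - 18) - 18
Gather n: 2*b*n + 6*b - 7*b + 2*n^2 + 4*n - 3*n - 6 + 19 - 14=-b + 2*n^2 + n*(2*b + 1) - 1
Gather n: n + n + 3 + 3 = 2*n + 6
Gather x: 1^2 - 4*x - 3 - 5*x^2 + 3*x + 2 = -5*x^2 - x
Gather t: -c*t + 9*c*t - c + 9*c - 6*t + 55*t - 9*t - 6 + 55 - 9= 8*c + t*(8*c + 40) + 40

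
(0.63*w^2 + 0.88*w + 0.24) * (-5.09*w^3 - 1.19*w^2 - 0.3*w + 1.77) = -3.2067*w^5 - 5.2289*w^4 - 2.4578*w^3 + 0.5655*w^2 + 1.4856*w + 0.4248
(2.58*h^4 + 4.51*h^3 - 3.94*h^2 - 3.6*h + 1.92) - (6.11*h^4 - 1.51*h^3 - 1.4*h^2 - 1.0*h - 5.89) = -3.53*h^4 + 6.02*h^3 - 2.54*h^2 - 2.6*h + 7.81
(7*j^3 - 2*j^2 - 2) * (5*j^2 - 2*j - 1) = 35*j^5 - 24*j^4 - 3*j^3 - 8*j^2 + 4*j + 2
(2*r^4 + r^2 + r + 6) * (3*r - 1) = 6*r^5 - 2*r^4 + 3*r^3 + 2*r^2 + 17*r - 6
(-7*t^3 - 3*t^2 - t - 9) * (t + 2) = -7*t^4 - 17*t^3 - 7*t^2 - 11*t - 18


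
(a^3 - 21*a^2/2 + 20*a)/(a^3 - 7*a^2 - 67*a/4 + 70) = 2*a/(2*a + 7)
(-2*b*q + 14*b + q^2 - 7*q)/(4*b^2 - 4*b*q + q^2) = (q - 7)/(-2*b + q)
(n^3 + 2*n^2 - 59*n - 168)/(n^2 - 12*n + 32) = (n^2 + 10*n + 21)/(n - 4)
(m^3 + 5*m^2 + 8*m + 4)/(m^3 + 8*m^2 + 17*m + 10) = (m + 2)/(m + 5)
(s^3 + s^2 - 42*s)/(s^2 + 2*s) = (s^2 + s - 42)/(s + 2)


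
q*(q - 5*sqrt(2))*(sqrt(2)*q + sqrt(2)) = sqrt(2)*q^3 - 10*q^2 + sqrt(2)*q^2 - 10*q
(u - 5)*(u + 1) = u^2 - 4*u - 5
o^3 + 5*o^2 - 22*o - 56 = (o - 4)*(o + 2)*(o + 7)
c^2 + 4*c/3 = c*(c + 4/3)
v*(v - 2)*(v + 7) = v^3 + 5*v^2 - 14*v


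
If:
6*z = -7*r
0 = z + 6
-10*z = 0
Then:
No Solution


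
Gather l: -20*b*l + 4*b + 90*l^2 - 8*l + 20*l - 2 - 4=4*b + 90*l^2 + l*(12 - 20*b) - 6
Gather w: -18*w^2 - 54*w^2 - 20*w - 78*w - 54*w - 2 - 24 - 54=-72*w^2 - 152*w - 80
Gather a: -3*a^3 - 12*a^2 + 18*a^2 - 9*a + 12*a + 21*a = -3*a^3 + 6*a^2 + 24*a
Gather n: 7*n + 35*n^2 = 35*n^2 + 7*n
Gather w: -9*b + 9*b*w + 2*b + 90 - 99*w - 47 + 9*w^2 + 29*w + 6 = -7*b + 9*w^2 + w*(9*b - 70) + 49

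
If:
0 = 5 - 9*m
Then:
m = 5/9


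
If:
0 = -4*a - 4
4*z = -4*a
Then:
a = -1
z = 1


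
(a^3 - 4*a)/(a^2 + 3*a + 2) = a*(a - 2)/(a + 1)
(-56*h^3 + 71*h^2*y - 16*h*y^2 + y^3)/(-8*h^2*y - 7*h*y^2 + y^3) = (7*h^2 - 8*h*y + y^2)/(y*(h + y))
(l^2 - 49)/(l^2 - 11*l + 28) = (l + 7)/(l - 4)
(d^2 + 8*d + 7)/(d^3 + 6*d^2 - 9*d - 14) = 1/(d - 2)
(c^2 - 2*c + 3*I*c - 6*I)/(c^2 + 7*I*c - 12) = (c - 2)/(c + 4*I)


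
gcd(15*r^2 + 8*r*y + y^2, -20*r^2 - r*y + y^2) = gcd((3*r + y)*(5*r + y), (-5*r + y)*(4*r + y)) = 1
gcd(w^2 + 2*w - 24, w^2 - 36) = w + 6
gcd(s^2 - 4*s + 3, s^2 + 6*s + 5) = 1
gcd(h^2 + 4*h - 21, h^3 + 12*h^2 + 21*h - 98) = h + 7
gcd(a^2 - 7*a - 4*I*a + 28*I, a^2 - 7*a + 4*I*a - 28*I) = a - 7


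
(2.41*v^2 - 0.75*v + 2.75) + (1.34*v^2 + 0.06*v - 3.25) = 3.75*v^2 - 0.69*v - 0.5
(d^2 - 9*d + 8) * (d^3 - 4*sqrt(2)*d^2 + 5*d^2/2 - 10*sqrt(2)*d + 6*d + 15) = d^5 - 13*d^4/2 - 4*sqrt(2)*d^4 - 17*d^3/2 + 26*sqrt(2)*d^3 - 19*d^2 + 58*sqrt(2)*d^2 - 80*sqrt(2)*d - 87*d + 120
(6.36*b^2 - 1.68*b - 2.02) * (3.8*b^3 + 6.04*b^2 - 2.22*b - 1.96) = 24.168*b^5 + 32.0304*b^4 - 31.9424*b^3 - 20.9368*b^2 + 7.7772*b + 3.9592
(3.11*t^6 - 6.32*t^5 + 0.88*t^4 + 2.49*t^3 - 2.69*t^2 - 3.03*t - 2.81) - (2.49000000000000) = 3.11*t^6 - 6.32*t^5 + 0.88*t^4 + 2.49*t^3 - 2.69*t^2 - 3.03*t - 5.3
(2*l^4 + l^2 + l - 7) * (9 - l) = -2*l^5 + 18*l^4 - l^3 + 8*l^2 + 16*l - 63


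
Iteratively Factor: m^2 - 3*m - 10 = (m + 2)*(m - 5)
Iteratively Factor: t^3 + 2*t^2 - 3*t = (t + 3)*(t^2 - t) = t*(t + 3)*(t - 1)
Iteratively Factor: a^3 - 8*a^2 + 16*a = (a)*(a^2 - 8*a + 16) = a*(a - 4)*(a - 4)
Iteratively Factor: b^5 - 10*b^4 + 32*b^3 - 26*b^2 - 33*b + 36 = (b + 1)*(b^4 - 11*b^3 + 43*b^2 - 69*b + 36) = (b - 1)*(b + 1)*(b^3 - 10*b^2 + 33*b - 36) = (b - 3)*(b - 1)*(b + 1)*(b^2 - 7*b + 12) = (b - 3)^2*(b - 1)*(b + 1)*(b - 4)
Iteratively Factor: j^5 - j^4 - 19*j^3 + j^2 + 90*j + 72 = (j - 4)*(j^4 + 3*j^3 - 7*j^2 - 27*j - 18) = (j - 4)*(j + 2)*(j^3 + j^2 - 9*j - 9) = (j - 4)*(j - 3)*(j + 2)*(j^2 + 4*j + 3) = (j - 4)*(j - 3)*(j + 2)*(j + 3)*(j + 1)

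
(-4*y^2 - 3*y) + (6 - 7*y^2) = -11*y^2 - 3*y + 6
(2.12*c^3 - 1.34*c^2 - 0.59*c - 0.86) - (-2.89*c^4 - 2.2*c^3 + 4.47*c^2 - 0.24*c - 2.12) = 2.89*c^4 + 4.32*c^3 - 5.81*c^2 - 0.35*c + 1.26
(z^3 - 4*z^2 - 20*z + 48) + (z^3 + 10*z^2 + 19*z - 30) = 2*z^3 + 6*z^2 - z + 18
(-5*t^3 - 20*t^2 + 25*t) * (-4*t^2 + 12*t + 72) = 20*t^5 + 20*t^4 - 700*t^3 - 1140*t^2 + 1800*t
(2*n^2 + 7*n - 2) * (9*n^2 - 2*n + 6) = 18*n^4 + 59*n^3 - 20*n^2 + 46*n - 12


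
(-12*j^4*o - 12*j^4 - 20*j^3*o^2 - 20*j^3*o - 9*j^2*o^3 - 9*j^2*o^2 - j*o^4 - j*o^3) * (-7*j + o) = 84*j^5*o + 84*j^5 + 128*j^4*o^2 + 128*j^4*o + 43*j^3*o^3 + 43*j^3*o^2 - 2*j^2*o^4 - 2*j^2*o^3 - j*o^5 - j*o^4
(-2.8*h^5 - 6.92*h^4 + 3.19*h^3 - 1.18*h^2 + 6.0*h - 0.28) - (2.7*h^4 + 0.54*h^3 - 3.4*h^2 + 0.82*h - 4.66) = -2.8*h^5 - 9.62*h^4 + 2.65*h^3 + 2.22*h^2 + 5.18*h + 4.38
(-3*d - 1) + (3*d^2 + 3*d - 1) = 3*d^2 - 2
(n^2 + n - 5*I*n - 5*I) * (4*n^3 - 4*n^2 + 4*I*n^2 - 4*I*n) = 4*n^5 - 16*I*n^4 + 16*n^3 + 16*I*n^2 - 20*n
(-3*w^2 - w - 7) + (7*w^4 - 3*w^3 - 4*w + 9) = 7*w^4 - 3*w^3 - 3*w^2 - 5*w + 2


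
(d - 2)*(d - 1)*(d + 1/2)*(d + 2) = d^4 - d^3/2 - 9*d^2/2 + 2*d + 2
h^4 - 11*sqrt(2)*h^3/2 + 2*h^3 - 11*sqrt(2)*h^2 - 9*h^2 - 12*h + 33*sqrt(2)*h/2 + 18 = (h - 1)*(h + 3)*(h - 6*sqrt(2))*(h + sqrt(2)/2)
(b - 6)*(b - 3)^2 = b^3 - 12*b^2 + 45*b - 54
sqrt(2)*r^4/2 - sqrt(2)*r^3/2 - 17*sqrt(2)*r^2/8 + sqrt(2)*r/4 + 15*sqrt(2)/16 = (r - 5/2)*(r + 3/2)*(r - sqrt(2)/2)*(sqrt(2)*r/2 + 1/2)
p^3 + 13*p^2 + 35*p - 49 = (p - 1)*(p + 7)^2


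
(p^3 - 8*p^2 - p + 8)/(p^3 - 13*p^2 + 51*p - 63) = (p^3 - 8*p^2 - p + 8)/(p^3 - 13*p^2 + 51*p - 63)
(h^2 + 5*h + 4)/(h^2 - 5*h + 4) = (h^2 + 5*h + 4)/(h^2 - 5*h + 4)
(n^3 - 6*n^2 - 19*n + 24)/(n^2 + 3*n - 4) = (n^2 - 5*n - 24)/(n + 4)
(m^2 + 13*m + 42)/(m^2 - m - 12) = (m^2 + 13*m + 42)/(m^2 - m - 12)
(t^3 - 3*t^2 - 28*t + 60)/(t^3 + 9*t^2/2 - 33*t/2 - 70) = 2*(t^2 - 8*t + 12)/(2*t^2 - t - 28)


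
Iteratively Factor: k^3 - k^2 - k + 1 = (k + 1)*(k^2 - 2*k + 1) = (k - 1)*(k + 1)*(k - 1)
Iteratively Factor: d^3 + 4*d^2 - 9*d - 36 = (d - 3)*(d^2 + 7*d + 12) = (d - 3)*(d + 3)*(d + 4)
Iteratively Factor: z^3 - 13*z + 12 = (z + 4)*(z^2 - 4*z + 3) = (z - 3)*(z + 4)*(z - 1)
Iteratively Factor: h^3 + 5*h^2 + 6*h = (h + 3)*(h^2 + 2*h) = h*(h + 3)*(h + 2)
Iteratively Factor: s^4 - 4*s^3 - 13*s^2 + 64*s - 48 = (s - 3)*(s^3 - s^2 - 16*s + 16) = (s - 3)*(s - 1)*(s^2 - 16) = (s - 3)*(s - 1)*(s + 4)*(s - 4)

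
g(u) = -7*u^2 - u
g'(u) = -14*u - 1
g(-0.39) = -0.67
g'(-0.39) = 4.46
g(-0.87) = -4.43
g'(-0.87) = 11.18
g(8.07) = -463.94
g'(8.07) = -113.98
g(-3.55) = -84.67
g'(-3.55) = 48.70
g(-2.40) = -37.92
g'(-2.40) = 32.60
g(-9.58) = -632.85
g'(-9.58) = 133.12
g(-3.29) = -72.48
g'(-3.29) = 45.06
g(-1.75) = -19.69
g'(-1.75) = 23.50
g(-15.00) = -1560.00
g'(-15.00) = 209.00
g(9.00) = -576.00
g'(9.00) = -127.00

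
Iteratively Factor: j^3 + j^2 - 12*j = (j - 3)*(j^2 + 4*j) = j*(j - 3)*(j + 4)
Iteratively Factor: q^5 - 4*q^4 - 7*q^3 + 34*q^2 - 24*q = (q - 1)*(q^4 - 3*q^3 - 10*q^2 + 24*q) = (q - 2)*(q - 1)*(q^3 - q^2 - 12*q) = (q - 4)*(q - 2)*(q - 1)*(q^2 + 3*q) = (q - 4)*(q - 2)*(q - 1)*(q + 3)*(q)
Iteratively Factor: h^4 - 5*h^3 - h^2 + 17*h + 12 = (h - 4)*(h^3 - h^2 - 5*h - 3) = (h - 4)*(h + 1)*(h^2 - 2*h - 3) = (h - 4)*(h + 1)^2*(h - 3)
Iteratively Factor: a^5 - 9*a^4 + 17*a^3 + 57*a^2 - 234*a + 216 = (a - 2)*(a^4 - 7*a^3 + 3*a^2 + 63*a - 108) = (a - 3)*(a - 2)*(a^3 - 4*a^2 - 9*a + 36) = (a - 4)*(a - 3)*(a - 2)*(a^2 - 9) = (a - 4)*(a - 3)^2*(a - 2)*(a + 3)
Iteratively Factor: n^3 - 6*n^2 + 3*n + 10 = (n - 2)*(n^2 - 4*n - 5) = (n - 2)*(n + 1)*(n - 5)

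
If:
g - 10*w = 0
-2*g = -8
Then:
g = 4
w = 2/5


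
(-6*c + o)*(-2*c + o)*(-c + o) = -12*c^3 + 20*c^2*o - 9*c*o^2 + o^3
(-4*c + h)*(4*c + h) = -16*c^2 + h^2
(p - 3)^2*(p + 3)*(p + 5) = p^4 + 2*p^3 - 24*p^2 - 18*p + 135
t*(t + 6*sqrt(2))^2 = t^3 + 12*sqrt(2)*t^2 + 72*t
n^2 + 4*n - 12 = (n - 2)*(n + 6)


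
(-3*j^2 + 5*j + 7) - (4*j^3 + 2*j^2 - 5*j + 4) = -4*j^3 - 5*j^2 + 10*j + 3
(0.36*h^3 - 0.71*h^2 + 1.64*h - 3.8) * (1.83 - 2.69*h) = -0.9684*h^4 + 2.5687*h^3 - 5.7109*h^2 + 13.2232*h - 6.954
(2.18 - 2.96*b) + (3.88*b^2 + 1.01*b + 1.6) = 3.88*b^2 - 1.95*b + 3.78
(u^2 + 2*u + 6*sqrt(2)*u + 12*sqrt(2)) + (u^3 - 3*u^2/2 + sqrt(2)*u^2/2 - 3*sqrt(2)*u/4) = u^3 - u^2/2 + sqrt(2)*u^2/2 + 2*u + 21*sqrt(2)*u/4 + 12*sqrt(2)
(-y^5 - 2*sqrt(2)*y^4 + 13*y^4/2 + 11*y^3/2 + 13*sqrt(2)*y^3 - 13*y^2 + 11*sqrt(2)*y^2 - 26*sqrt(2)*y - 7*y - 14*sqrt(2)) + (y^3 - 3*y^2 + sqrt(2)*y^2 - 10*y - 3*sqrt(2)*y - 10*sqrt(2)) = -y^5 - 2*sqrt(2)*y^4 + 13*y^4/2 + 13*y^3/2 + 13*sqrt(2)*y^3 - 16*y^2 + 12*sqrt(2)*y^2 - 29*sqrt(2)*y - 17*y - 24*sqrt(2)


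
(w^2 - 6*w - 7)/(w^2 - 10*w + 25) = (w^2 - 6*w - 7)/(w^2 - 10*w + 25)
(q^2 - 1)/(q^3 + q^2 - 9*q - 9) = (q - 1)/(q^2 - 9)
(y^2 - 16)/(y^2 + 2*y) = (y^2 - 16)/(y*(y + 2))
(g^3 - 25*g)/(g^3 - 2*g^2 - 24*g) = (25 - g^2)/(-g^2 + 2*g + 24)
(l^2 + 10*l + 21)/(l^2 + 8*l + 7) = (l + 3)/(l + 1)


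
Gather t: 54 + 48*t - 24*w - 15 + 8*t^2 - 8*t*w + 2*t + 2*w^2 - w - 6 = 8*t^2 + t*(50 - 8*w) + 2*w^2 - 25*w + 33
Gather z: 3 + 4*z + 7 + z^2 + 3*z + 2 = z^2 + 7*z + 12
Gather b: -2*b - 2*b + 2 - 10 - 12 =-4*b - 20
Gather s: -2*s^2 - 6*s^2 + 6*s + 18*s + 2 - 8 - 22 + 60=-8*s^2 + 24*s + 32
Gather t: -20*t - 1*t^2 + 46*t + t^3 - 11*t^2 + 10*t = t^3 - 12*t^2 + 36*t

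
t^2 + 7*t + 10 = (t + 2)*(t + 5)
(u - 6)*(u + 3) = u^2 - 3*u - 18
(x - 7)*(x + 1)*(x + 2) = x^3 - 4*x^2 - 19*x - 14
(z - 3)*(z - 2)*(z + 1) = z^3 - 4*z^2 + z + 6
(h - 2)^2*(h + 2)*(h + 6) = h^4 + 4*h^3 - 16*h^2 - 16*h + 48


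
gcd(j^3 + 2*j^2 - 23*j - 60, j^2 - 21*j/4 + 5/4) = j - 5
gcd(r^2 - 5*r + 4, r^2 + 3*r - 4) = r - 1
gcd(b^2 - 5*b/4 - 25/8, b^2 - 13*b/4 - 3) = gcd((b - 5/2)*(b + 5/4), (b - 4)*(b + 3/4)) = 1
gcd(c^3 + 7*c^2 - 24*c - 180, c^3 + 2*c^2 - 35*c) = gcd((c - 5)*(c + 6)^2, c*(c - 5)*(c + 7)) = c - 5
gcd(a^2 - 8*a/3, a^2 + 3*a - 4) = 1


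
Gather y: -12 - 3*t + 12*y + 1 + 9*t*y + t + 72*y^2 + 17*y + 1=-2*t + 72*y^2 + y*(9*t + 29) - 10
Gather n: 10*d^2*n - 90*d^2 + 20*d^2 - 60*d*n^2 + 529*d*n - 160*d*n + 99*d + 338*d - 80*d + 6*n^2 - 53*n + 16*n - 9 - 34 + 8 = -70*d^2 + 357*d + n^2*(6 - 60*d) + n*(10*d^2 + 369*d - 37) - 35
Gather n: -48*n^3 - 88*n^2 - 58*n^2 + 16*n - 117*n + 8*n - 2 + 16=-48*n^3 - 146*n^2 - 93*n + 14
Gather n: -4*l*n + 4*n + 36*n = n*(40 - 4*l)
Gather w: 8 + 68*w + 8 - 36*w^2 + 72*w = -36*w^2 + 140*w + 16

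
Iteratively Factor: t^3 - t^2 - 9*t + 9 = (t + 3)*(t^2 - 4*t + 3) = (t - 1)*(t + 3)*(t - 3)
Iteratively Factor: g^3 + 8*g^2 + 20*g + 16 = (g + 2)*(g^2 + 6*g + 8) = (g + 2)^2*(g + 4)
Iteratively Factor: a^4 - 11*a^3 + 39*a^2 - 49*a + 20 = (a - 5)*(a^3 - 6*a^2 + 9*a - 4) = (a - 5)*(a - 1)*(a^2 - 5*a + 4) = (a - 5)*(a - 4)*(a - 1)*(a - 1)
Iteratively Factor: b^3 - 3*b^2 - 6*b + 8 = (b + 2)*(b^2 - 5*b + 4) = (b - 1)*(b + 2)*(b - 4)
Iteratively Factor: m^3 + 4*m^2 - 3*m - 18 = (m - 2)*(m^2 + 6*m + 9) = (m - 2)*(m + 3)*(m + 3)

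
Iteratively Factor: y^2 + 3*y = (y + 3)*(y)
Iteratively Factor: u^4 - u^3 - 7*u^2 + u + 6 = (u - 1)*(u^3 - 7*u - 6) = (u - 1)*(u + 2)*(u^2 - 2*u - 3) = (u - 3)*(u - 1)*(u + 2)*(u + 1)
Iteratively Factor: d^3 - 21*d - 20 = (d + 1)*(d^2 - d - 20) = (d + 1)*(d + 4)*(d - 5)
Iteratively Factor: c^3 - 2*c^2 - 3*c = (c + 1)*(c^2 - 3*c) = (c - 3)*(c + 1)*(c)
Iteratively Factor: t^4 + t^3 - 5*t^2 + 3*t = (t + 3)*(t^3 - 2*t^2 + t) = (t - 1)*(t + 3)*(t^2 - t) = t*(t - 1)*(t + 3)*(t - 1)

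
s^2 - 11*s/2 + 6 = (s - 4)*(s - 3/2)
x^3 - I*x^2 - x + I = (x - 1)*(x + 1)*(x - I)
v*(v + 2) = v^2 + 2*v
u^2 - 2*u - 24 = (u - 6)*(u + 4)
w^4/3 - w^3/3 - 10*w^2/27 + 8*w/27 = w*(w/3 + 1/3)*(w - 4/3)*(w - 2/3)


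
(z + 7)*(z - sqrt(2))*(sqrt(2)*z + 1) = sqrt(2)*z^3 - z^2 + 7*sqrt(2)*z^2 - 7*z - sqrt(2)*z - 7*sqrt(2)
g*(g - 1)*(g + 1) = g^3 - g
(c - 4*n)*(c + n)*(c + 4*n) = c^3 + c^2*n - 16*c*n^2 - 16*n^3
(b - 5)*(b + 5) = b^2 - 25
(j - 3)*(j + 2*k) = j^2 + 2*j*k - 3*j - 6*k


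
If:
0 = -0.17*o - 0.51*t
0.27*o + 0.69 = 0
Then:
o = -2.56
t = 0.85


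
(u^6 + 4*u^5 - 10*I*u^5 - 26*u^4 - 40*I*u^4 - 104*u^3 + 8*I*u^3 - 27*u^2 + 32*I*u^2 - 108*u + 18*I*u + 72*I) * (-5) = -5*u^6 - 20*u^5 + 50*I*u^5 + 130*u^4 + 200*I*u^4 + 520*u^3 - 40*I*u^3 + 135*u^2 - 160*I*u^2 + 540*u - 90*I*u - 360*I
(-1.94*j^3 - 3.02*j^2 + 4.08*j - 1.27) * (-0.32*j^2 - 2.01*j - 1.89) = 0.6208*j^5 + 4.8658*j^4 + 8.4312*j^3 - 2.0866*j^2 - 5.1585*j + 2.4003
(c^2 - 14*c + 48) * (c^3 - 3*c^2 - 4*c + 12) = c^5 - 17*c^4 + 86*c^3 - 76*c^2 - 360*c + 576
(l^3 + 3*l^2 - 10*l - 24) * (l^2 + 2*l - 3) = l^5 + 5*l^4 - 7*l^3 - 53*l^2 - 18*l + 72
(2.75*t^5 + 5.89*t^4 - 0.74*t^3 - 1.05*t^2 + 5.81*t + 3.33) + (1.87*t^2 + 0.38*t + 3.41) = 2.75*t^5 + 5.89*t^4 - 0.74*t^3 + 0.82*t^2 + 6.19*t + 6.74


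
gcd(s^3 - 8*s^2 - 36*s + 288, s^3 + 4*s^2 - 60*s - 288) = s^2 - 2*s - 48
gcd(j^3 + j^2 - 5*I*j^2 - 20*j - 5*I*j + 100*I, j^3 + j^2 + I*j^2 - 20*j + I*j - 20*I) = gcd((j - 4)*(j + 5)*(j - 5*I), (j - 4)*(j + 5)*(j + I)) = j^2 + j - 20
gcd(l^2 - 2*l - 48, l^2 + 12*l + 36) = l + 6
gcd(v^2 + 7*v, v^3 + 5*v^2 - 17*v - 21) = v + 7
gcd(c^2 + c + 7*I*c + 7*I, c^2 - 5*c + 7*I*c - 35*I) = c + 7*I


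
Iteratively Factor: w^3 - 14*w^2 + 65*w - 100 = (w - 4)*(w^2 - 10*w + 25) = (w - 5)*(w - 4)*(w - 5)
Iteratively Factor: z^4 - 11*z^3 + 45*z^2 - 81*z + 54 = (z - 3)*(z^3 - 8*z^2 + 21*z - 18) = (z - 3)*(z - 2)*(z^2 - 6*z + 9) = (z - 3)^2*(z - 2)*(z - 3)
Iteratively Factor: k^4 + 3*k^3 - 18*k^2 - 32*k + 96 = (k - 2)*(k^3 + 5*k^2 - 8*k - 48) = (k - 3)*(k - 2)*(k^2 + 8*k + 16) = (k - 3)*(k - 2)*(k + 4)*(k + 4)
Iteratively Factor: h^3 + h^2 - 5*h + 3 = (h - 1)*(h^2 + 2*h - 3) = (h - 1)^2*(h + 3)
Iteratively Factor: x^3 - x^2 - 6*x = (x - 3)*(x^2 + 2*x) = (x - 3)*(x + 2)*(x)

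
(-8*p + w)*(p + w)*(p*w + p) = -8*p^3*w - 8*p^3 - 7*p^2*w^2 - 7*p^2*w + p*w^3 + p*w^2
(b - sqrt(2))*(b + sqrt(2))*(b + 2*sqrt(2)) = b^3 + 2*sqrt(2)*b^2 - 2*b - 4*sqrt(2)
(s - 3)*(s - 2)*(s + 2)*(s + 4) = s^4 + s^3 - 16*s^2 - 4*s + 48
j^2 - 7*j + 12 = (j - 4)*(j - 3)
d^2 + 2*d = d*(d + 2)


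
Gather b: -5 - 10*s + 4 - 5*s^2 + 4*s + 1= -5*s^2 - 6*s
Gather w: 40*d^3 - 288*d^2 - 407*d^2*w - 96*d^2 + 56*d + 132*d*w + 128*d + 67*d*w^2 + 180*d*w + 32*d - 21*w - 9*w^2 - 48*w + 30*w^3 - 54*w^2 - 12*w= 40*d^3 - 384*d^2 + 216*d + 30*w^3 + w^2*(67*d - 63) + w*(-407*d^2 + 312*d - 81)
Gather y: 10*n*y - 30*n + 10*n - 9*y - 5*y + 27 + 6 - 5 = -20*n + y*(10*n - 14) + 28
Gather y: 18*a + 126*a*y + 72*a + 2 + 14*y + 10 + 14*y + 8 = 90*a + y*(126*a + 28) + 20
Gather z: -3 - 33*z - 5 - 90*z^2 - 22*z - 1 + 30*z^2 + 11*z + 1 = -60*z^2 - 44*z - 8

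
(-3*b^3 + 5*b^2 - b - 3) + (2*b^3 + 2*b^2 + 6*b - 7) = -b^3 + 7*b^2 + 5*b - 10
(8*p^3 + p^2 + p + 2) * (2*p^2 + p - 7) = 16*p^5 + 10*p^4 - 53*p^3 - 2*p^2 - 5*p - 14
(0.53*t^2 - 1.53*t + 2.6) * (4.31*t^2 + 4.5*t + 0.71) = 2.2843*t^4 - 4.2093*t^3 + 4.6973*t^2 + 10.6137*t + 1.846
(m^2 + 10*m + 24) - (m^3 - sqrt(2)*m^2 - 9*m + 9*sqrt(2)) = -m^3 + m^2 + sqrt(2)*m^2 + 19*m - 9*sqrt(2) + 24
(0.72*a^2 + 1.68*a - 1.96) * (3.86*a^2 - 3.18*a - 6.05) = 2.7792*a^4 + 4.1952*a^3 - 17.264*a^2 - 3.9312*a + 11.858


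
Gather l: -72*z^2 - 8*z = -72*z^2 - 8*z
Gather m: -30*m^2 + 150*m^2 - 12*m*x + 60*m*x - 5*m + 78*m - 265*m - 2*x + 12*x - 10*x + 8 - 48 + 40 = 120*m^2 + m*(48*x - 192)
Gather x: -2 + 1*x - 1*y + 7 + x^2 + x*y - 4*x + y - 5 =x^2 + x*(y - 3)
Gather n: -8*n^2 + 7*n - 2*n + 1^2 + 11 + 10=-8*n^2 + 5*n + 22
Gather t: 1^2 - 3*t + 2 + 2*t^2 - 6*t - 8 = 2*t^2 - 9*t - 5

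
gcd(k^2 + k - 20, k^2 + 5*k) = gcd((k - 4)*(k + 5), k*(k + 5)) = k + 5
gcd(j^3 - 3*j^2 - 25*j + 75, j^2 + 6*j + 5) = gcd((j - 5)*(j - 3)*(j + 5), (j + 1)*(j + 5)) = j + 5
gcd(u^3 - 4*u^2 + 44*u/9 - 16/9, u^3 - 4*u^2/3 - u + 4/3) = u - 4/3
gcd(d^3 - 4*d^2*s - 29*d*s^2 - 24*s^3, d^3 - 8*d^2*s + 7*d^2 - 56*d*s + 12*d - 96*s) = -d + 8*s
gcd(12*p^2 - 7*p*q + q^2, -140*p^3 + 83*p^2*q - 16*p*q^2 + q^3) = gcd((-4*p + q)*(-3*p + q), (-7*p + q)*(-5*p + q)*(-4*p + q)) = 4*p - q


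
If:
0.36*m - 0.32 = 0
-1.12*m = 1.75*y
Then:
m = 0.89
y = -0.57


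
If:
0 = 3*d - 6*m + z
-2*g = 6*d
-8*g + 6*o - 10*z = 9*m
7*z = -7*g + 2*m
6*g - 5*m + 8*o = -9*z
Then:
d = 0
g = 0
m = 0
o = 0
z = 0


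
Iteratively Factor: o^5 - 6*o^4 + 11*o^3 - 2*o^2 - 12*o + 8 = (o - 2)*(o^4 - 4*o^3 + 3*o^2 + 4*o - 4) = (o - 2)*(o + 1)*(o^3 - 5*o^2 + 8*o - 4) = (o - 2)^2*(o + 1)*(o^2 - 3*o + 2) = (o - 2)^2*(o - 1)*(o + 1)*(o - 2)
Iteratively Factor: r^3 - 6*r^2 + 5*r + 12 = (r - 4)*(r^2 - 2*r - 3) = (r - 4)*(r + 1)*(r - 3)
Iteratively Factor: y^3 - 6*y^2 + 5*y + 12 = (y - 3)*(y^2 - 3*y - 4) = (y - 3)*(y + 1)*(y - 4)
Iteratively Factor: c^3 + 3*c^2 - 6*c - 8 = (c + 4)*(c^2 - c - 2) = (c - 2)*(c + 4)*(c + 1)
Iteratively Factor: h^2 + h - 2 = (h + 2)*(h - 1)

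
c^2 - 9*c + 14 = (c - 7)*(c - 2)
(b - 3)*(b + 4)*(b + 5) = b^3 + 6*b^2 - 7*b - 60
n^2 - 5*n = n*(n - 5)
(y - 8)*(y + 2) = y^2 - 6*y - 16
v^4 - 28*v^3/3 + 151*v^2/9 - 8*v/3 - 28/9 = (v - 7)*(v - 2)*(v - 2/3)*(v + 1/3)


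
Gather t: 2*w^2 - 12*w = 2*w^2 - 12*w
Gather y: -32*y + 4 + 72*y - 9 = 40*y - 5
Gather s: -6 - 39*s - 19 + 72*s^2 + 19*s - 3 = 72*s^2 - 20*s - 28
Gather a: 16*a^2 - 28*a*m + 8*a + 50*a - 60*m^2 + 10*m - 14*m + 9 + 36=16*a^2 + a*(58 - 28*m) - 60*m^2 - 4*m + 45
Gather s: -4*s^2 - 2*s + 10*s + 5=-4*s^2 + 8*s + 5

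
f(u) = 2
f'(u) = 0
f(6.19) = 2.00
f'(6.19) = 0.00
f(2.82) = 2.00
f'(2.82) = 0.00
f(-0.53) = 2.00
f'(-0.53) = 0.00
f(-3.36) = 2.00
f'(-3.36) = 0.00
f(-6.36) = 2.00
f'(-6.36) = 0.00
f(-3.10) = 2.00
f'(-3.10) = 0.00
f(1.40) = 2.00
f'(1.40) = 0.00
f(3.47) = 2.00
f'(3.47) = 0.00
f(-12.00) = 2.00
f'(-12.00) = 0.00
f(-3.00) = 2.00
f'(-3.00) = 0.00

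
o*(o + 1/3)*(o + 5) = o^3 + 16*o^2/3 + 5*o/3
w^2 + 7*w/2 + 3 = (w + 3/2)*(w + 2)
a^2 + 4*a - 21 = (a - 3)*(a + 7)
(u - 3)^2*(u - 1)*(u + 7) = u^4 - 34*u^2 + 96*u - 63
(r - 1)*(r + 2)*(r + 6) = r^3 + 7*r^2 + 4*r - 12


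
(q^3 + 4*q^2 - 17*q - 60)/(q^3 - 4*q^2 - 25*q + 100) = (q + 3)/(q - 5)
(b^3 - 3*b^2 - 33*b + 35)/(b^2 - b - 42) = (b^2 + 4*b - 5)/(b + 6)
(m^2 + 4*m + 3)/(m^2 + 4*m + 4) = (m^2 + 4*m + 3)/(m^2 + 4*m + 4)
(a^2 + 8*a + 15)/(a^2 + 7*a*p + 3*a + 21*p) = (a + 5)/(a + 7*p)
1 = 1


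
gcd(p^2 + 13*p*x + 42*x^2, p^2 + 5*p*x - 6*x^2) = p + 6*x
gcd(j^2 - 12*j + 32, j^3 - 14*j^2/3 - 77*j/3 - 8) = j - 8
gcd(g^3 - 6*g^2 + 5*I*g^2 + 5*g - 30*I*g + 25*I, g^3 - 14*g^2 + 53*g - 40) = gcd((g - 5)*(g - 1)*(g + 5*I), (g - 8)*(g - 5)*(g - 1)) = g^2 - 6*g + 5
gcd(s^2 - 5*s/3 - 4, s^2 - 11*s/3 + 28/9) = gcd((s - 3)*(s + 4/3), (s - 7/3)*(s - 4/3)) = 1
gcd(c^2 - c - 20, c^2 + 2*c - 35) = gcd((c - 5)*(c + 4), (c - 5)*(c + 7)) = c - 5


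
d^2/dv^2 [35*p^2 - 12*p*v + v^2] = 2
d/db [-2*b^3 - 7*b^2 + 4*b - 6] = -6*b^2 - 14*b + 4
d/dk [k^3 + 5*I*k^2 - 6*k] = 3*k^2 + 10*I*k - 6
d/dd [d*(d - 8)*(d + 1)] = 3*d^2 - 14*d - 8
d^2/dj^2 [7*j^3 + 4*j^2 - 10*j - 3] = 42*j + 8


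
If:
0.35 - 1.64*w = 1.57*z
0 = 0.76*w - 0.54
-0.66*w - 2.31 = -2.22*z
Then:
No Solution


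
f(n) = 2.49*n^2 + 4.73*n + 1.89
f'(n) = 4.98*n + 4.73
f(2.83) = 35.22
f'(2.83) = 18.82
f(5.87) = 115.45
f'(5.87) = 33.96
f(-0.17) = 1.16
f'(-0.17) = 3.88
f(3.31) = 44.83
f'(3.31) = 21.21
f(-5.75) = 57.02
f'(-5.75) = -23.90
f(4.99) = 87.49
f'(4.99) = 29.58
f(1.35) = 12.81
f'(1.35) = 11.45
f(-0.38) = 0.45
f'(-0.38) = 2.84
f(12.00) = 417.21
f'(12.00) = 64.49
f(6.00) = 119.91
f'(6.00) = 34.61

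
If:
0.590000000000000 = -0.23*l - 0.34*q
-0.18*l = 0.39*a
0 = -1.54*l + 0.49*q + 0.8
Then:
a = 0.01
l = -0.03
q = -1.72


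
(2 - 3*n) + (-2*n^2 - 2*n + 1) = -2*n^2 - 5*n + 3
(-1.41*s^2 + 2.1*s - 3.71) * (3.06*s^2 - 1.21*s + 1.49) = -4.3146*s^4 + 8.1321*s^3 - 15.9945*s^2 + 7.6181*s - 5.5279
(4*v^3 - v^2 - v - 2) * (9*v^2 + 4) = 36*v^5 - 9*v^4 + 7*v^3 - 22*v^2 - 4*v - 8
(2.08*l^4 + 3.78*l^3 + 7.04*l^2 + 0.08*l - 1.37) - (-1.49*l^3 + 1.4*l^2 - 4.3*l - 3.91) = 2.08*l^4 + 5.27*l^3 + 5.64*l^2 + 4.38*l + 2.54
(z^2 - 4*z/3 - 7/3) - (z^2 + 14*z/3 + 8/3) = -6*z - 5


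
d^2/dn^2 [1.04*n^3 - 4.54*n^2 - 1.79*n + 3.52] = 6.24*n - 9.08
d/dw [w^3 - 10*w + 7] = 3*w^2 - 10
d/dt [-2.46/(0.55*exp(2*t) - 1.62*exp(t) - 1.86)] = (2.706*exp(t) - 3.9852)*exp(t)/(-0.55*exp(2*t) + 1.62*exp(t) + 1.86)^2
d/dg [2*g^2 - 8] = 4*g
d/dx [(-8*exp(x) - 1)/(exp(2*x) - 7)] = 2*(4*exp(2*x) + exp(x) + 28)*exp(x)/(exp(4*x) - 14*exp(2*x) + 49)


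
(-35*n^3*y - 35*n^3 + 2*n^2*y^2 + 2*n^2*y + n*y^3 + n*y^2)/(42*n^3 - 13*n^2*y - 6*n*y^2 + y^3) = n*(-35*n^2*y - 35*n^2 + 2*n*y^2 + 2*n*y + y^3 + y^2)/(42*n^3 - 13*n^2*y - 6*n*y^2 + y^3)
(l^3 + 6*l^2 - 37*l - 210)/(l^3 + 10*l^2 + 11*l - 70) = (l - 6)/(l - 2)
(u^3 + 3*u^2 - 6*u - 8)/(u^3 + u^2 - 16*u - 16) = (u - 2)/(u - 4)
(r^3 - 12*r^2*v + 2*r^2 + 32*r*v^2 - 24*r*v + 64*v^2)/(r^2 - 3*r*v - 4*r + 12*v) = (r^3 - 12*r^2*v + 2*r^2 + 32*r*v^2 - 24*r*v + 64*v^2)/(r^2 - 3*r*v - 4*r + 12*v)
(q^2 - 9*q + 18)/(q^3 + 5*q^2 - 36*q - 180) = (q - 3)/(q^2 + 11*q + 30)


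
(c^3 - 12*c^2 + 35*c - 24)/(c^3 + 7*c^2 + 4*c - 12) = (c^2 - 11*c + 24)/(c^2 + 8*c + 12)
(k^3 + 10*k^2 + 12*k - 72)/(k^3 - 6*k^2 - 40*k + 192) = (k^2 + 4*k - 12)/(k^2 - 12*k + 32)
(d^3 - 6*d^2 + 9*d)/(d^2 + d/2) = 2*(d^2 - 6*d + 9)/(2*d + 1)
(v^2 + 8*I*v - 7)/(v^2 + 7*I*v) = (v + I)/v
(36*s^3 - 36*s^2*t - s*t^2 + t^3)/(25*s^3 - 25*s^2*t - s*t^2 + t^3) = (36*s^2 - t^2)/(25*s^2 - t^2)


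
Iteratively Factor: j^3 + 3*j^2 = (j)*(j^2 + 3*j) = j^2*(j + 3)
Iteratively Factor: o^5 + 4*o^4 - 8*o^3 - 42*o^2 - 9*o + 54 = (o + 3)*(o^4 + o^3 - 11*o^2 - 9*o + 18) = (o - 1)*(o + 3)*(o^3 + 2*o^2 - 9*o - 18) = (o - 1)*(o + 3)^2*(o^2 - o - 6) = (o - 3)*(o - 1)*(o + 3)^2*(o + 2)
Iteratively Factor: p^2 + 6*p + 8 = (p + 2)*(p + 4)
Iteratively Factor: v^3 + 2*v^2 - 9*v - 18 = (v + 2)*(v^2 - 9) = (v + 2)*(v + 3)*(v - 3)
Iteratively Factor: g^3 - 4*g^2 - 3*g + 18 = (g + 2)*(g^2 - 6*g + 9) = (g - 3)*(g + 2)*(g - 3)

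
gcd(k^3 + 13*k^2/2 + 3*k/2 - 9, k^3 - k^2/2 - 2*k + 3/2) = k^2 + k/2 - 3/2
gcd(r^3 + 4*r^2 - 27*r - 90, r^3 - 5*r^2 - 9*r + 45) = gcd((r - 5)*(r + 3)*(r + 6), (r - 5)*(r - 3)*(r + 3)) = r^2 - 2*r - 15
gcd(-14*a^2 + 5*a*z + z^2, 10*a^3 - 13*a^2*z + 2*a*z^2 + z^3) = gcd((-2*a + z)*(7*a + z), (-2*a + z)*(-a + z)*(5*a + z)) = -2*a + z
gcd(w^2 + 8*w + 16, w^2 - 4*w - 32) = w + 4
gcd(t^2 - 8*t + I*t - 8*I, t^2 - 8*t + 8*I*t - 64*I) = t - 8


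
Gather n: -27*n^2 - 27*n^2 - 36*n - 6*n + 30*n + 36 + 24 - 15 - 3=-54*n^2 - 12*n + 42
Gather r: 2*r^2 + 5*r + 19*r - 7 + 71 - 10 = 2*r^2 + 24*r + 54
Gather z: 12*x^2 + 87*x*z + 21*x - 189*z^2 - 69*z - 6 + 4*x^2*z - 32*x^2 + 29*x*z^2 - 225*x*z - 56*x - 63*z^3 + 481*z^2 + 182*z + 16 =-20*x^2 - 35*x - 63*z^3 + z^2*(29*x + 292) + z*(4*x^2 - 138*x + 113) + 10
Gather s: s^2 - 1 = s^2 - 1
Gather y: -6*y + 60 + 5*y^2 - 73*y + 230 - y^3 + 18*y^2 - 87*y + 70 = -y^3 + 23*y^2 - 166*y + 360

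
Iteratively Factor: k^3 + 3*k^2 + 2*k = (k + 1)*(k^2 + 2*k) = (k + 1)*(k + 2)*(k)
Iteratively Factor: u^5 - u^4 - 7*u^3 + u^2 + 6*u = (u - 1)*(u^4 - 7*u^2 - 6*u) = (u - 3)*(u - 1)*(u^3 + 3*u^2 + 2*u) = (u - 3)*(u - 1)*(u + 2)*(u^2 + u) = u*(u - 3)*(u - 1)*(u + 2)*(u + 1)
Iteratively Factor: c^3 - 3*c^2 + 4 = (c - 2)*(c^2 - c - 2) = (c - 2)*(c + 1)*(c - 2)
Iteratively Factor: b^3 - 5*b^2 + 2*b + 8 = (b + 1)*(b^2 - 6*b + 8) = (b - 4)*(b + 1)*(b - 2)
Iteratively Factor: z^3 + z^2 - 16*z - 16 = (z - 4)*(z^2 + 5*z + 4) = (z - 4)*(z + 1)*(z + 4)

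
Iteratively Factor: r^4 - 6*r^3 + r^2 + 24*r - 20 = (r + 2)*(r^3 - 8*r^2 + 17*r - 10) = (r - 1)*(r + 2)*(r^2 - 7*r + 10) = (r - 2)*(r - 1)*(r + 2)*(r - 5)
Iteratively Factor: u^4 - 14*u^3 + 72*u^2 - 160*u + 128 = (u - 4)*(u^3 - 10*u^2 + 32*u - 32) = (u - 4)^2*(u^2 - 6*u + 8) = (u - 4)^3*(u - 2)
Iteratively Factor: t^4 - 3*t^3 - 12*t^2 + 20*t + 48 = (t + 2)*(t^3 - 5*t^2 - 2*t + 24) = (t - 4)*(t + 2)*(t^2 - t - 6) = (t - 4)*(t - 3)*(t + 2)*(t + 2)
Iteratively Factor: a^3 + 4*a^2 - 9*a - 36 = (a - 3)*(a^2 + 7*a + 12) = (a - 3)*(a + 3)*(a + 4)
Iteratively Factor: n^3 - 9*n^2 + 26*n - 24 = (n - 2)*(n^2 - 7*n + 12) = (n - 3)*(n - 2)*(n - 4)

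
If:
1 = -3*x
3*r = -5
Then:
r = -5/3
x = -1/3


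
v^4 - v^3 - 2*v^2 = v^2*(v - 2)*(v + 1)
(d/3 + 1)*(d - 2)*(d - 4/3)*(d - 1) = d^4/3 - 4*d^3/9 - 7*d^2/3 + 46*d/9 - 8/3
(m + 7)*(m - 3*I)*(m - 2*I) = m^3 + 7*m^2 - 5*I*m^2 - 6*m - 35*I*m - 42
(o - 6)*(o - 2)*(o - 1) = o^3 - 9*o^2 + 20*o - 12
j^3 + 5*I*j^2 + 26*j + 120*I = (j - 5*I)*(j + 4*I)*(j + 6*I)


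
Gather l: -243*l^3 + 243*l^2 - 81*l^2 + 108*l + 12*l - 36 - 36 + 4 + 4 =-243*l^3 + 162*l^2 + 120*l - 64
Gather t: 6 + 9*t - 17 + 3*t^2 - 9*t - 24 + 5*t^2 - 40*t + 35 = 8*t^2 - 40*t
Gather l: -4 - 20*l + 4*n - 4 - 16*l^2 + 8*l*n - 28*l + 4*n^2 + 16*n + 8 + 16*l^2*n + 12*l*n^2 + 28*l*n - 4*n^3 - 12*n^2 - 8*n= l^2*(16*n - 16) + l*(12*n^2 + 36*n - 48) - 4*n^3 - 8*n^2 + 12*n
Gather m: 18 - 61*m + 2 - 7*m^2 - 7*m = -7*m^2 - 68*m + 20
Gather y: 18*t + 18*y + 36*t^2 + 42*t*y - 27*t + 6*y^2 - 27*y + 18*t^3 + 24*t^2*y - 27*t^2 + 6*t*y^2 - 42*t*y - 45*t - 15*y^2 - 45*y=18*t^3 + 9*t^2 - 54*t + y^2*(6*t - 9) + y*(24*t^2 - 54)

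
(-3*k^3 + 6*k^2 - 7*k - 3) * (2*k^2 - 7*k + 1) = -6*k^5 + 33*k^4 - 59*k^3 + 49*k^2 + 14*k - 3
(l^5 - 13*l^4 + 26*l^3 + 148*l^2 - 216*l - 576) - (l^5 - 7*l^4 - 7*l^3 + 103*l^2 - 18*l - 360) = -6*l^4 + 33*l^3 + 45*l^2 - 198*l - 216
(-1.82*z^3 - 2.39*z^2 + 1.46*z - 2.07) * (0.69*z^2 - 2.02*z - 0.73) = -1.2558*z^5 + 2.0273*z^4 + 7.1638*z^3 - 2.6328*z^2 + 3.1156*z + 1.5111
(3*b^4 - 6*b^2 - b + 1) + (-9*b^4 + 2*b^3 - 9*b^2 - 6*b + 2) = -6*b^4 + 2*b^3 - 15*b^2 - 7*b + 3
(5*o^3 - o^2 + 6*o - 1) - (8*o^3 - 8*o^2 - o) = -3*o^3 + 7*o^2 + 7*o - 1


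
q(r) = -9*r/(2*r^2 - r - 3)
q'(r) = -9*r*(1 - 4*r)/(2*r^2 - r - 3)^2 - 9/(2*r^2 - r - 3)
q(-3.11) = 1.44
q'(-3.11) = 0.53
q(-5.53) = 0.78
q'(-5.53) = 0.14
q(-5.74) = 0.75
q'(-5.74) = 0.13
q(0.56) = 1.72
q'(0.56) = 3.80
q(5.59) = -0.93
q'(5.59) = 0.20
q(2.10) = -5.08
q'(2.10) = 7.69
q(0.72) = 2.42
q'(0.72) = 5.05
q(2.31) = -3.88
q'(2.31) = 4.28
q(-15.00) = 0.29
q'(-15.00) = 0.02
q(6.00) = -0.86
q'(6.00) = 0.17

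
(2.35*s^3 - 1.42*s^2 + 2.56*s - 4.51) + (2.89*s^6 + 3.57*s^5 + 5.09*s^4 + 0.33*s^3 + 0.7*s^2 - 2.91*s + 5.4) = 2.89*s^6 + 3.57*s^5 + 5.09*s^4 + 2.68*s^3 - 0.72*s^2 - 0.35*s + 0.890000000000001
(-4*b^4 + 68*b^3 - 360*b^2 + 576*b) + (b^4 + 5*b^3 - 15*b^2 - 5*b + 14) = -3*b^4 + 73*b^3 - 375*b^2 + 571*b + 14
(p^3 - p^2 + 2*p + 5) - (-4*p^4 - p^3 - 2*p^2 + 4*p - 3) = 4*p^4 + 2*p^3 + p^2 - 2*p + 8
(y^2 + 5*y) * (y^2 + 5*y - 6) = y^4 + 10*y^3 + 19*y^2 - 30*y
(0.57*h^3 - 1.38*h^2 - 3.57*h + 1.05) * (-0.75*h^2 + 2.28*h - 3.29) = -0.4275*h^5 + 2.3346*h^4 - 2.3442*h^3 - 4.3869*h^2 + 14.1393*h - 3.4545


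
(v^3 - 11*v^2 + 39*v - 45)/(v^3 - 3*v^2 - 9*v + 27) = (v - 5)/(v + 3)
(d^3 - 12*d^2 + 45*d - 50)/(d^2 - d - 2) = (d^2 - 10*d + 25)/(d + 1)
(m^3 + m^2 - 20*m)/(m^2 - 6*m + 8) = m*(m + 5)/(m - 2)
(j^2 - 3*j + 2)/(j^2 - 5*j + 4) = (j - 2)/(j - 4)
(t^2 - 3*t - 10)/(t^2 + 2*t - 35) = (t + 2)/(t + 7)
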